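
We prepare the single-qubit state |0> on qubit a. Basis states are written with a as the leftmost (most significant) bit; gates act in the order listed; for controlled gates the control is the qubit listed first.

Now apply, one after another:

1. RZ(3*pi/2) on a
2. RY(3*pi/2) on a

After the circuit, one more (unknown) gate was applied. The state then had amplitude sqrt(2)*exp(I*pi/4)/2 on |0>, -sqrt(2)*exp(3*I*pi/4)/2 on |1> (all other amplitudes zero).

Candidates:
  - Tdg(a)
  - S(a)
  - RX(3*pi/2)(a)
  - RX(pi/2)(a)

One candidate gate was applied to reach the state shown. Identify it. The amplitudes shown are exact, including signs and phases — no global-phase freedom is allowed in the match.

The applied gate was S(a).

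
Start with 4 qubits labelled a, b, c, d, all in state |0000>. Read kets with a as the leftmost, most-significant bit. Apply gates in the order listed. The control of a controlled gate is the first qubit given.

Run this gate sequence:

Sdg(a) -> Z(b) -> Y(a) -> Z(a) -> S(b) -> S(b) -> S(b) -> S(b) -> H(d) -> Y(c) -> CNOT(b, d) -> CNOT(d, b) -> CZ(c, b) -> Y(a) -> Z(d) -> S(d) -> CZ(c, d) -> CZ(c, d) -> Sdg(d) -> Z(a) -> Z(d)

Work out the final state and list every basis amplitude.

After the circuit, the state carries amplitude -sqrt(2)*I/2 on |0010>, sqrt(2)*I/2 on |0111>, and 0 on every other basis state. Key observation: steps 5-8 multiply out to the identity, so the circuit reduces to the remaining gates.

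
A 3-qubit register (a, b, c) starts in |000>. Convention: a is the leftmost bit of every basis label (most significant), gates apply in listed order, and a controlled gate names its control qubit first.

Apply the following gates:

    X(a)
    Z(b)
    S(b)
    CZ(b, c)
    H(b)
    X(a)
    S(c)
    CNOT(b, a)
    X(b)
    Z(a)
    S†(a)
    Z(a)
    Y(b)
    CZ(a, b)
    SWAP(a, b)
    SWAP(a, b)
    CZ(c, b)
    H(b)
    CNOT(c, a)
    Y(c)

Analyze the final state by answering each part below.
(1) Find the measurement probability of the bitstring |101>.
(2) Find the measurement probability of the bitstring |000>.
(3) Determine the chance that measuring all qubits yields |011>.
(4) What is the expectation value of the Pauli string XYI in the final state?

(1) The probability of measuring |101> is 1/4. Key observation: steps 15-16 multiply out to the identity, so the circuit reduces to the remaining gates.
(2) Outcome |000> occurs with probability 0.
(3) The probability of measuring |011> is 1/4.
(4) In the final state, XYI has expectation 1.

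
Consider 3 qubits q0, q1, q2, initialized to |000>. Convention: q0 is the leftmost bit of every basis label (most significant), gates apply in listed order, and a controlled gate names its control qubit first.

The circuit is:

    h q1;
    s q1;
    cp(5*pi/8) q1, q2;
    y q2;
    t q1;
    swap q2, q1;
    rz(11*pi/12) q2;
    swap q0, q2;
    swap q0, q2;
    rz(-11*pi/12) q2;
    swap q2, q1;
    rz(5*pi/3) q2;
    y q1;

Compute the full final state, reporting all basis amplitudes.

The resulting statevector has amplitude -sqrt(2)*exp(7*I*pi/12)/2 on |001>, -sqrt(2)*exp(5*I*pi/6)/2 on |011>, and 0 on every other basis state. Key observation: gates 6-11 undo each other exactly, leaving only the rest of the circuit to track.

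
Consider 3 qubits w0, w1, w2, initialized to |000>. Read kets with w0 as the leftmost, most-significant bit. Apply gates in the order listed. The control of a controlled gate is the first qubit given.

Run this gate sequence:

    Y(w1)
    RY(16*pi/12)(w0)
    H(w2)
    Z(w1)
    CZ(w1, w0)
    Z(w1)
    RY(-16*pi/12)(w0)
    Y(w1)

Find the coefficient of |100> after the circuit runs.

The final state's coefficient on |100> equals sqrt(6)/4.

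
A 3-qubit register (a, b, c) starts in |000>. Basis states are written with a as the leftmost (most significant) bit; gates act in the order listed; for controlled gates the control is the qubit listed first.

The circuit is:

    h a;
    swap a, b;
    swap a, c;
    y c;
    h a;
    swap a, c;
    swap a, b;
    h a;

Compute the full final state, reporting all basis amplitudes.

The resulting statevector has amplitude sqrt(2)*I/2 on |010>, sqrt(2)*I/2 on |011>, and 0 on every other basis state.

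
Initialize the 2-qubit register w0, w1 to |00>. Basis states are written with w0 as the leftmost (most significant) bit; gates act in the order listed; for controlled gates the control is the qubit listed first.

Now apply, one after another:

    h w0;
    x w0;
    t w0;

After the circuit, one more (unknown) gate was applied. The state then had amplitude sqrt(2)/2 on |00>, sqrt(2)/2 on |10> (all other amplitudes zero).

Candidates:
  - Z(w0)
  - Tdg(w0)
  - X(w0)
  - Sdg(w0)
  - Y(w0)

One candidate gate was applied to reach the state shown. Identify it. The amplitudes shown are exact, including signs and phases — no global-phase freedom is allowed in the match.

It was Tdg(w0) that produced the state shown.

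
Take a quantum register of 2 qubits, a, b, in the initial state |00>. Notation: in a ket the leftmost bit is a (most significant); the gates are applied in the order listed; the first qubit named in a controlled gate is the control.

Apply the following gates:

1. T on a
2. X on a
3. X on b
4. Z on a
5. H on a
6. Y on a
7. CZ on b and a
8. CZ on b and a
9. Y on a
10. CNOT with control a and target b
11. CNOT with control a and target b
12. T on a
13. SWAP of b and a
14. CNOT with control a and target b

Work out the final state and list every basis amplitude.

After the circuit, the state carries amplitude 0 on |00>, 0 on |01>, sqrt(2)*exp(I*pi/4)/2 on |10>, -sqrt(2)/2 on |11>.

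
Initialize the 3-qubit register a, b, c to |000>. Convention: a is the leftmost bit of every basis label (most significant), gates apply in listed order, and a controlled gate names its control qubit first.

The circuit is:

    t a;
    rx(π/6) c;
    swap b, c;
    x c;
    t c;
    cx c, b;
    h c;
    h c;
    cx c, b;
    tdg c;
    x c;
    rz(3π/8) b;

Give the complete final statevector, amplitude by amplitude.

After the circuit, the state carries amplitude (-sqrt(6) - sqrt(2))*exp(13*I*pi/16)/4 on |000>, (-sqrt(6) + sqrt(2))*exp(11*I*pi/16)/4 on |010>, and 0 on every other basis state. Key observation: steps 4-11 multiply out to the identity, so the circuit reduces to the remaining gates.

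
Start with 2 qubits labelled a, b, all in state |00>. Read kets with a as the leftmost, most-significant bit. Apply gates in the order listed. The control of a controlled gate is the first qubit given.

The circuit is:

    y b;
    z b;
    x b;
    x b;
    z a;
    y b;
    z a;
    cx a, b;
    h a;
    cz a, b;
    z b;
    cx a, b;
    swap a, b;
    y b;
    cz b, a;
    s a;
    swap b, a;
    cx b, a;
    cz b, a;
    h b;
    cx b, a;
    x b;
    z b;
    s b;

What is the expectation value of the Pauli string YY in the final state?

The expectation value of YY is -1.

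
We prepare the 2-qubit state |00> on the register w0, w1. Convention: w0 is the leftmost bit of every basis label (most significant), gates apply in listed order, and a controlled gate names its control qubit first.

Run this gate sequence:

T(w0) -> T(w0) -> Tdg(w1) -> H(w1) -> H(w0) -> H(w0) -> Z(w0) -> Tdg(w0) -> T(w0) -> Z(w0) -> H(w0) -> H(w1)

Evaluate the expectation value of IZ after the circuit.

The expectation value of IZ is 1. Key observation: the block from step 6 through step 11 cancels to the identity and can be dropped.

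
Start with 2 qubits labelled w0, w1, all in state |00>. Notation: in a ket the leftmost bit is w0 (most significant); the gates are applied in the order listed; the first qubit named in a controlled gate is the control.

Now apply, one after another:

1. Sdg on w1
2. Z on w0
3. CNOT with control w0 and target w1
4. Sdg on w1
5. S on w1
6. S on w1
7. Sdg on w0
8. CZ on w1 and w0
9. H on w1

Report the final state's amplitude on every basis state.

After the circuit, the state carries amplitude sqrt(2)/2 on |00>, sqrt(2)/2 on |01>, 0 on |10>, 0 on |11>.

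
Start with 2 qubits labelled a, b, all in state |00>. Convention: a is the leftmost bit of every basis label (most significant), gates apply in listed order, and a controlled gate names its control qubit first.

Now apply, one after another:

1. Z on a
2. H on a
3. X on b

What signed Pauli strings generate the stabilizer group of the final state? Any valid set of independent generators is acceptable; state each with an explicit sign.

One valid set of independent stabilizer generators is +XI, -IZ (any independent generating set of the same group is equally correct).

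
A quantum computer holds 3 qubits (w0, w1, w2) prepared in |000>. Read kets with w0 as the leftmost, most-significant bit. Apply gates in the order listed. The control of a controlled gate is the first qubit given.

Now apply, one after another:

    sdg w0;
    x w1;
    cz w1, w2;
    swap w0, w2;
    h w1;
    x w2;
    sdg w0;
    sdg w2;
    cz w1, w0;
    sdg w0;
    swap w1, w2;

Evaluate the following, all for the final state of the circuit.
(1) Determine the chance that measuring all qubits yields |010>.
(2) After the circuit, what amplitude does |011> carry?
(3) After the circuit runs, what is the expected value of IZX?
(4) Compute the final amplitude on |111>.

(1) The probability of measuring |010> is 1/2.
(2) The amplitude on |011> is sqrt(2)*I/2.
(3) The expectation value of IZX is 1.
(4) The final state's coefficient on |111> equals 0.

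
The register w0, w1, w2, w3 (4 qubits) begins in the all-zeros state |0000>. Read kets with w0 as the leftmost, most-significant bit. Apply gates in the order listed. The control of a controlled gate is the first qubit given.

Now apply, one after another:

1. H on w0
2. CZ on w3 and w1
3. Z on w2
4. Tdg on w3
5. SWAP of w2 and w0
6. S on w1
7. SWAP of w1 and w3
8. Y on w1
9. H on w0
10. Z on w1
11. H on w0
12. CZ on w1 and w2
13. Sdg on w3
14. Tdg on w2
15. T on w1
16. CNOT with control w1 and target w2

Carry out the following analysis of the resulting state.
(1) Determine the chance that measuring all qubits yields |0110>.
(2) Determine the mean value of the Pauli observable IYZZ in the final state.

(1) A full measurement returns |0110> with probability 1/2.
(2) The observable IYZZ averages to 0.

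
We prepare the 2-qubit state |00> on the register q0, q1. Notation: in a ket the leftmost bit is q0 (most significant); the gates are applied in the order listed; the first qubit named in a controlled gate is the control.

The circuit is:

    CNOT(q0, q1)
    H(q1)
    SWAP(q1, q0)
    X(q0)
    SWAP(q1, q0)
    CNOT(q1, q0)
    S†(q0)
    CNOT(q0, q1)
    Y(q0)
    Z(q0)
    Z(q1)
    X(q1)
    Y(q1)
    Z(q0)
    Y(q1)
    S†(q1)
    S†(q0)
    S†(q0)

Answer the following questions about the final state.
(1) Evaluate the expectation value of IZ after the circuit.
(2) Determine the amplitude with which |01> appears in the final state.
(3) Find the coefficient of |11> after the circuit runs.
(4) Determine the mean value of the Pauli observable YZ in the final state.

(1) The observable IZ averages to -1.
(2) The amplitude on |01> is sqrt(2)*I/2.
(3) |11> carries amplitude -sqrt(2)/2 in the final state.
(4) The observable YZ averages to -1.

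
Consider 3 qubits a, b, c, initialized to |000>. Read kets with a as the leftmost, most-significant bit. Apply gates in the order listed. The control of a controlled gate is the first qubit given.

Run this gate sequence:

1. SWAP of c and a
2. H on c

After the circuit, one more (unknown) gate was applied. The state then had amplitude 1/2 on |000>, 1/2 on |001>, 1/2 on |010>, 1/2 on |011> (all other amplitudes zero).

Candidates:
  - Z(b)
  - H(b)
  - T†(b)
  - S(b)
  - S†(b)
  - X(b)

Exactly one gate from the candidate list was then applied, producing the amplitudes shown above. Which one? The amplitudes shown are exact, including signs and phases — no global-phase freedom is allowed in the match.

The applied gate was H(b).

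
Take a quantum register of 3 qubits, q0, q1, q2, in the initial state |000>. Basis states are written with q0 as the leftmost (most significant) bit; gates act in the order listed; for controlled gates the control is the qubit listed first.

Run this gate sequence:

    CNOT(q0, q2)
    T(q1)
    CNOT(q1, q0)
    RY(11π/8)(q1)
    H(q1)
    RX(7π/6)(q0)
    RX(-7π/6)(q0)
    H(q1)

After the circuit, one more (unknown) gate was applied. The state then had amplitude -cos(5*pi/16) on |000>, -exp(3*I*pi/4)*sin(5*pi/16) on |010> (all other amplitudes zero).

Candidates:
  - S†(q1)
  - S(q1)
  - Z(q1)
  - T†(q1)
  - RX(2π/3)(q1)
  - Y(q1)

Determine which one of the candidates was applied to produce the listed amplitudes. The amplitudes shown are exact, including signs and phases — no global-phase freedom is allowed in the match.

The unique candidate consistent with the amplitudes is T†(q1).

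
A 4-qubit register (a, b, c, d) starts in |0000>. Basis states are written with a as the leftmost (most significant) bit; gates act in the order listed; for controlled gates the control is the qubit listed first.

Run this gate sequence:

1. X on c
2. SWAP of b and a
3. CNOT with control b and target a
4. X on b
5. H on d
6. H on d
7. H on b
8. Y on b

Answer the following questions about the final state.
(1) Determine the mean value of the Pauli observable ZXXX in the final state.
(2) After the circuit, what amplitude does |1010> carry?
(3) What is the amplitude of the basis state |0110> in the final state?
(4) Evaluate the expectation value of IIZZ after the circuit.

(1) The expectation value of ZXXX is 0. Key observation: steps 5-6 multiply out to the identity, so the circuit reduces to the remaining gates.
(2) The final state's coefficient on |1010> equals 0.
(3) The amplitude on |0110> is sqrt(2)*I/2.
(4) The observable IIZZ averages to -1.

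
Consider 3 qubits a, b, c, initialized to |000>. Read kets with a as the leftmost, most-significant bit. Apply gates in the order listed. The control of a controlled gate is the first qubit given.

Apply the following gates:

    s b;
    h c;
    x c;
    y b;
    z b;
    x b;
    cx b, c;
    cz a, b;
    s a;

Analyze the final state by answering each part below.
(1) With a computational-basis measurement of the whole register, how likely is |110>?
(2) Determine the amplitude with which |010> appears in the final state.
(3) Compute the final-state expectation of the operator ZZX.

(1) A full measurement returns |110> with probability 0.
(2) The final state's coefficient on |010> equals 0.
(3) In the final state, ZZX has expectation 1.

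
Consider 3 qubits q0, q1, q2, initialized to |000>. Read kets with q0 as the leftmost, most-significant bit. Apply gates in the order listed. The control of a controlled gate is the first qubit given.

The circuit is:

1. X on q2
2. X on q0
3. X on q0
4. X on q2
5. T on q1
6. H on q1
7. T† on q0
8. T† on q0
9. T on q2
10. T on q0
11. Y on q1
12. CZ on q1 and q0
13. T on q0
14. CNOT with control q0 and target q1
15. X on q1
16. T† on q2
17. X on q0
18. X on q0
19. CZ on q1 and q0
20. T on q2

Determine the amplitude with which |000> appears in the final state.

The amplitude on |000> is sqrt(2)*I/2. Key observation: steps 1-4 multiply out to the identity, so the circuit reduces to the remaining gates.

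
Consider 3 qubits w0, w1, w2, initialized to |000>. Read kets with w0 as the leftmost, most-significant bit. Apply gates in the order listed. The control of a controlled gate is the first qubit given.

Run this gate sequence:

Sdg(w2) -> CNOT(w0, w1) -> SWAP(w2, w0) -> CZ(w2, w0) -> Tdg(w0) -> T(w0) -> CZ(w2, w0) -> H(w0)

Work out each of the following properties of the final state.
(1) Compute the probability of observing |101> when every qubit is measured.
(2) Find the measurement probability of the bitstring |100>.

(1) The probability of measuring |101> is 0. Key observation: steps 4-7 multiply out to the identity, so the circuit reduces to the remaining gates.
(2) The probability of measuring |100> is 1/2.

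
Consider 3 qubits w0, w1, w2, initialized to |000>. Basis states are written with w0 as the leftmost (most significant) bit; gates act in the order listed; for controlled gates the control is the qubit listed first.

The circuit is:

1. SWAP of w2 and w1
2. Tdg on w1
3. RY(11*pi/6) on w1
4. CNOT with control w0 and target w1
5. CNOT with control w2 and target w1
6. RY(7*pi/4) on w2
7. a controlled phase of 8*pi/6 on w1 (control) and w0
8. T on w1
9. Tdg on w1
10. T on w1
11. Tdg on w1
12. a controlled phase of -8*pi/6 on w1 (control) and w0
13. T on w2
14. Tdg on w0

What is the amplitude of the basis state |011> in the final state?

|011> carries amplitude sqrt(2 - sqrt(2))*(-sqrt(2) + sqrt(6))*exp(I*pi/4)/8 in the final state. Key observation: steps 7-12 multiply out to the identity, so the circuit reduces to the remaining gates.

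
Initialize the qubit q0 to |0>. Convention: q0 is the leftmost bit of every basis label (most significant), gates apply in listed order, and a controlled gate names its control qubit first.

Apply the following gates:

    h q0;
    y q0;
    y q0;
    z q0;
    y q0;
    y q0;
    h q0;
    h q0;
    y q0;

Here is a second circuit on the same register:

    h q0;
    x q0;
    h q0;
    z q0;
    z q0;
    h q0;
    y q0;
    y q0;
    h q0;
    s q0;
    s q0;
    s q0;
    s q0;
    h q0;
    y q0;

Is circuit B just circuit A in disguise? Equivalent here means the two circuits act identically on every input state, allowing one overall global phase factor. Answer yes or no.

No, they are not equivalent — no single phase factor reconciles the two unitaries.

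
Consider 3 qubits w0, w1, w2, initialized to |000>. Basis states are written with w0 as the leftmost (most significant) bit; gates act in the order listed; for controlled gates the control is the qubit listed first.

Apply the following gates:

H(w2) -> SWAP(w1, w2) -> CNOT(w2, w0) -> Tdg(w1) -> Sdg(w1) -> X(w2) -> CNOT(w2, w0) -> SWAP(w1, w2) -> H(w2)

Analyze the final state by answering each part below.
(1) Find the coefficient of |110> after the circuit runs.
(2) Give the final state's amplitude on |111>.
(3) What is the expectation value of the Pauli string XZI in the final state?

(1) The final state's coefficient on |110> equals 1/2 - exp(I*pi/4)/2.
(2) |111> carries amplitude 1/2 + exp(I*pi/4)/2 in the final state.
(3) The expectation value of XZI is 0.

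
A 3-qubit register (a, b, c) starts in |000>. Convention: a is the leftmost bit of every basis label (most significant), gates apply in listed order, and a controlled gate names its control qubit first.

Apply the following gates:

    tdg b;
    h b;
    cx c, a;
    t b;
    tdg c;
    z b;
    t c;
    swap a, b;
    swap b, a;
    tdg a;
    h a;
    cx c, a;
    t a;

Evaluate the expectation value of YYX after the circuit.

The observable YYX averages to 0.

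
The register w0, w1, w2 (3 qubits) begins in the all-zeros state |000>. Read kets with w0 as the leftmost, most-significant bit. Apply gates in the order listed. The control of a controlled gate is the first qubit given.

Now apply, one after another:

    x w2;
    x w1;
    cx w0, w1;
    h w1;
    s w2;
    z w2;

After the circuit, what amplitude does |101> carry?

The amplitude on |101> is 0.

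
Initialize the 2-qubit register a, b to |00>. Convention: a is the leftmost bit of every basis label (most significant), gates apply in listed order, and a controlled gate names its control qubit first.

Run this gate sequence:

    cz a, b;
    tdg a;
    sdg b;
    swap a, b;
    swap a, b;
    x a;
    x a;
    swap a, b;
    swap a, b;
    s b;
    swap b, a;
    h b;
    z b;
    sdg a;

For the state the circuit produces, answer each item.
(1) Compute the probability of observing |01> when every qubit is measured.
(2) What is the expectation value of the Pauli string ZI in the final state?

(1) Outcome |01> occurs with probability 1/2. Key observation: the block from step 3 through step 10 cancels to the identity and can be dropped.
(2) The observable ZI averages to 1.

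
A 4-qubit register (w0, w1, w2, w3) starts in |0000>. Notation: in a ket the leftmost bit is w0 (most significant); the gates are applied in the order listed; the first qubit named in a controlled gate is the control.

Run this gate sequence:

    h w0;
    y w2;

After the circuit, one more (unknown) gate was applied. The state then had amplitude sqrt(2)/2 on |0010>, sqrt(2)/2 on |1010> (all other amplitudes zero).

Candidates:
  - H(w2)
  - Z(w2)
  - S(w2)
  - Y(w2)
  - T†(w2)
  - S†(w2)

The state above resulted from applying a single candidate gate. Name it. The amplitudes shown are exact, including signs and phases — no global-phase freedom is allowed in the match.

The unique candidate consistent with the amplitudes is S†(w2).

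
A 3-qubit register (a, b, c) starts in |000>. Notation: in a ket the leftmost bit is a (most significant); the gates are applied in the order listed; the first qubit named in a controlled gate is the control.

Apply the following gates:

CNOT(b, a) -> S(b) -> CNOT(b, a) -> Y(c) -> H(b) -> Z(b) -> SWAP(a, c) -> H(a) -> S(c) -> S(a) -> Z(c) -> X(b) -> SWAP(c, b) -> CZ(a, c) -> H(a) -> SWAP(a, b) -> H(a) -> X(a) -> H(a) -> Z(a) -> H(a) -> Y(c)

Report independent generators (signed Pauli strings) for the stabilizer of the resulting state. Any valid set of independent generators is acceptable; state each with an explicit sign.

One valid set of independent stabilizer generators is +XII, -IYZ, -IZY (any independent generating set of the same group is equally correct).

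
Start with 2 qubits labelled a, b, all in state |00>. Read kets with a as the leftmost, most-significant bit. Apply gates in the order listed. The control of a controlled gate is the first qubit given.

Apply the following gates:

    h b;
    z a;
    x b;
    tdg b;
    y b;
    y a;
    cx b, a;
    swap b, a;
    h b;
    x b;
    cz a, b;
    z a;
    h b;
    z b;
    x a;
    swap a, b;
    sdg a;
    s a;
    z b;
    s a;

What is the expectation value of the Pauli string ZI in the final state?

In the final state, ZI has expectation -1.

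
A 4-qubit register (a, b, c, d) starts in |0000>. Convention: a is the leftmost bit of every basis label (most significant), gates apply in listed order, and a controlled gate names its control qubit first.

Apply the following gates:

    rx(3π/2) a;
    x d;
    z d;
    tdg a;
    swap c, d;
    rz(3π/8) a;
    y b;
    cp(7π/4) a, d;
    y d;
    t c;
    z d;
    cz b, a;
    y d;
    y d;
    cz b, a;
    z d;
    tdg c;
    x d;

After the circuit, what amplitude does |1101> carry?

The final state's coefficient on |1101> equals 0. Key observation: gates 10-17 undo each other exactly, leaving only the rest of the circuit to track.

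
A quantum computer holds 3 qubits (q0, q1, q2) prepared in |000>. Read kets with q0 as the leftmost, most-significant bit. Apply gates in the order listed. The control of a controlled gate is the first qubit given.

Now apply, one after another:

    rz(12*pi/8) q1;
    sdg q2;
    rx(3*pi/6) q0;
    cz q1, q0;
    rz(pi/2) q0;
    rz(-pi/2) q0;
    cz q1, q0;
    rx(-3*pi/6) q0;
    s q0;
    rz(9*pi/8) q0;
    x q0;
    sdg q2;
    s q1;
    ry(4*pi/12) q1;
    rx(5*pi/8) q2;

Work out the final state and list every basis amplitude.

The resulting statevector has amplitude 0 on |000>, 0 on |001>, 0 on |010>, 0 on |011>, sqrt(3)*exp(11*I*pi/16)*cos(5*pi/16)/2 on |100>, sqrt(3)*exp(3*I*pi/16)*sin(5*pi/16)/2 on |101>, exp(11*I*pi/16)*cos(5*pi/16)/2 on |110>, exp(3*I*pi/16)*sin(5*pi/16)/2 on |111>. Key observation: steps 3-8 multiply out to the identity, so the circuit reduces to the remaining gates.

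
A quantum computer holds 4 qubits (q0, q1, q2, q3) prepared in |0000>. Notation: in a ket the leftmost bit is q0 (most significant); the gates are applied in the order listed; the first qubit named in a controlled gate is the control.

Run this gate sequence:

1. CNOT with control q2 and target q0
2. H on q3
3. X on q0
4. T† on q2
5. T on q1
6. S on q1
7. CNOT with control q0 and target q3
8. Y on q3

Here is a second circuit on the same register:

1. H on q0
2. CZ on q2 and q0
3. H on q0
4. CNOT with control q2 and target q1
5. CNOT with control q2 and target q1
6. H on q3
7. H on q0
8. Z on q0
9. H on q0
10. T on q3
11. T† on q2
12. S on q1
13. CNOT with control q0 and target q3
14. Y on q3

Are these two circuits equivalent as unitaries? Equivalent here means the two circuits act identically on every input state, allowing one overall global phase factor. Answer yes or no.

No: there is an input state on which the two circuits produce genuinely different outputs (not merely differing by a phase).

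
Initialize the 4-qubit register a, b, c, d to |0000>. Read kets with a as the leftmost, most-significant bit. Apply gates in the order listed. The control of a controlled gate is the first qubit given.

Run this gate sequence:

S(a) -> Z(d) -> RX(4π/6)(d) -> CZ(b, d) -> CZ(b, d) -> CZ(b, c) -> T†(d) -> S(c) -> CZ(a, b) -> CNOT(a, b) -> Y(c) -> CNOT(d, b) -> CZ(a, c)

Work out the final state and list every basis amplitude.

The resulting statevector has amplitude I/2 on |0010>, -sqrt(3)*exp(3*I*pi/4)/2 on |0111>, and 0 on every other basis state. Key observation: steps 4-5 multiply out to the identity, so the circuit reduces to the remaining gates.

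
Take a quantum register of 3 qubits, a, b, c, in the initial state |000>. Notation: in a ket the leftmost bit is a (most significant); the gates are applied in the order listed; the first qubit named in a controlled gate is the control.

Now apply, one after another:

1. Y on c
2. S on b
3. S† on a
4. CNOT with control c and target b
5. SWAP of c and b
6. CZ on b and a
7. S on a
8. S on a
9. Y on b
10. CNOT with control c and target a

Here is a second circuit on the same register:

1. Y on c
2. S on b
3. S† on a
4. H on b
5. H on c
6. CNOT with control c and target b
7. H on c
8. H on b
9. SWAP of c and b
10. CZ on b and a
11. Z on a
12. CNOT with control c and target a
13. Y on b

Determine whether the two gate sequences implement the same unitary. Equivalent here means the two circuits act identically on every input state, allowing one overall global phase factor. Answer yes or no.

No — the two circuits implement different unitaries, even allowing a global phase.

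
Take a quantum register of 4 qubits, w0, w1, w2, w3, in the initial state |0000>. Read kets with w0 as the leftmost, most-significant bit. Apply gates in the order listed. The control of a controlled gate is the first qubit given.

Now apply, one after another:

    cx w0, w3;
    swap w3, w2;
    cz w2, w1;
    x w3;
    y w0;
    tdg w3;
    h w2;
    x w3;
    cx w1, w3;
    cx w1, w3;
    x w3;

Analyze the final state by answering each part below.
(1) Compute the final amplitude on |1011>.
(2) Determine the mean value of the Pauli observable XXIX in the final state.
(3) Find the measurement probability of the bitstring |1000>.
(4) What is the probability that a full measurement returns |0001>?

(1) The amplitude on |1011> is sqrt(2)*exp(I*pi/4)/2.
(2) In the final state, XXIX has expectation 0.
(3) A full measurement returns |1000> with probability 0.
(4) Outcome |0001> occurs with probability 0.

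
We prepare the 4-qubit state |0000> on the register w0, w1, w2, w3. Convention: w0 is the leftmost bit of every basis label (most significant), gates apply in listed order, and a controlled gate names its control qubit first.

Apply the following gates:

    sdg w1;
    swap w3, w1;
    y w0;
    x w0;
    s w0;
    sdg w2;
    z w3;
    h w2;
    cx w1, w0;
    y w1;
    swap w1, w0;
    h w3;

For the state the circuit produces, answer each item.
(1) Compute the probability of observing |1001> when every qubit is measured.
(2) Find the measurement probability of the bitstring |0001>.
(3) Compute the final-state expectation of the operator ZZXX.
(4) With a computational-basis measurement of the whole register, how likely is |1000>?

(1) The probability of measuring |1001> is 1/4.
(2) A full measurement returns |0001> with probability 0.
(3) The expectation value of ZZXX is -1.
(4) Outcome |1000> occurs with probability 1/4.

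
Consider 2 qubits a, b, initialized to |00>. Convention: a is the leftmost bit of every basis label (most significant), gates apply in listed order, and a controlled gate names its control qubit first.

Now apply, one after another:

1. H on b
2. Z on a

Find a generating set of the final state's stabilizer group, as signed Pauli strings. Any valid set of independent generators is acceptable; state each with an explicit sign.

One valid set of independent stabilizer generators is +IX, +ZI (any independent generating set of the same group is equally correct).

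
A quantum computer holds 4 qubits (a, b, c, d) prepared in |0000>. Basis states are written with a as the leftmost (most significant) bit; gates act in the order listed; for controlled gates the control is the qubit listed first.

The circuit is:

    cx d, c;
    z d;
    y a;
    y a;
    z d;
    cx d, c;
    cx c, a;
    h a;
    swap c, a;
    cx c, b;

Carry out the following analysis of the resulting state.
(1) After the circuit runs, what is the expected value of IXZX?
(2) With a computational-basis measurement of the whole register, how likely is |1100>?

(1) The expectation value of IXZX is 0.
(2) The probability of measuring |1100> is 0.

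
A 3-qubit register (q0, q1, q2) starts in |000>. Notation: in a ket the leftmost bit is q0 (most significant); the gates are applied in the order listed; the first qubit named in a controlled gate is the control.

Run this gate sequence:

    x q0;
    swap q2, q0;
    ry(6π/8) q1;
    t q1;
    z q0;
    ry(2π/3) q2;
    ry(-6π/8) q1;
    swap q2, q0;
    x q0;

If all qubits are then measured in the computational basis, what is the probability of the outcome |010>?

Outcome |010> occurs with probability 1/16 - sqrt(2)/32.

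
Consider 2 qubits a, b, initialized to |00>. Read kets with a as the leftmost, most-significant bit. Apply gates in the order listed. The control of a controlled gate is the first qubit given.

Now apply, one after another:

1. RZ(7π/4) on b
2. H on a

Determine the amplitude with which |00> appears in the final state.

|00> carries amplitude -sqrt(2)*exp(I*pi/8)/2 in the final state.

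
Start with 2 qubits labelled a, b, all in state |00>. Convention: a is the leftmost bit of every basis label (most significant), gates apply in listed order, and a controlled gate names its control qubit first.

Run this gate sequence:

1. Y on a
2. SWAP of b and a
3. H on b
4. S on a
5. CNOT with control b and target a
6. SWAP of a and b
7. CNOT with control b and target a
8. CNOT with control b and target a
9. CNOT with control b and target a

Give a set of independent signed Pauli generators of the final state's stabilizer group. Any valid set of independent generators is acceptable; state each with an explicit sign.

One valid set of independent stabilizer generators is -IX, +ZI (any independent generating set of the same group is equally correct). Key observation: gates 8-9 undo each other exactly, leaving only the rest of the circuit to track.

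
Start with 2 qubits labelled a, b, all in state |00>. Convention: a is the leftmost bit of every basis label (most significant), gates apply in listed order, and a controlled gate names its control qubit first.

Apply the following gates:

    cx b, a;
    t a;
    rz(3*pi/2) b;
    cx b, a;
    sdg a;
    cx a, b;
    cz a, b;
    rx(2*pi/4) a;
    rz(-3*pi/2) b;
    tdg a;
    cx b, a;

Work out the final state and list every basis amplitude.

The final amplitudes are sqrt(2)/2 on |00>, 0 on |01>, -sqrt(2)*exp(I*pi/4)/2 on |10>, 0 on |11>.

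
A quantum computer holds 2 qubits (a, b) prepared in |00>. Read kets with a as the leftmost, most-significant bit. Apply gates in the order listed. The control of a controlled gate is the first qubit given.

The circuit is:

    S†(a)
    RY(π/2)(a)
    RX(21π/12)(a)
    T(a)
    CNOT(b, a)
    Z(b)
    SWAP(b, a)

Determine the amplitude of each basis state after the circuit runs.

After the circuit, the state carries amplitude -sqrt(2)*sqrt(sqrt(2) + 2)/4 - sqrt(2)*I*sqrt(2 - sqrt(2))/4 on |00>, -sqrt(2)*sqrt(sqrt(2) + 2)*exp(I*pi/4)/4 - sqrt(2)*sqrt(2 - sqrt(2))*exp(3*I*pi/4)/4 on |01>, 0 on |10>, 0 on |11>.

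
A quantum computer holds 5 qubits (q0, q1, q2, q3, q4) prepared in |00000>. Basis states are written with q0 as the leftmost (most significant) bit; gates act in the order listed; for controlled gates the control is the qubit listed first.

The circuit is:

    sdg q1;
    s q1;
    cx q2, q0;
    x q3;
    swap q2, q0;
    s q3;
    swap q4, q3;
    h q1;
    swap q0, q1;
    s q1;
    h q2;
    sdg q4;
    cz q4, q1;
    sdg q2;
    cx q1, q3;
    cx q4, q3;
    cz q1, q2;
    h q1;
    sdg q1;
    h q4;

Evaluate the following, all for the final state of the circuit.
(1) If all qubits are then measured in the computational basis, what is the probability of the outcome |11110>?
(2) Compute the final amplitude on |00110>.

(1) A full measurement returns |11110> with probability 1/16.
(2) |00110> carries amplitude -I/4 in the final state.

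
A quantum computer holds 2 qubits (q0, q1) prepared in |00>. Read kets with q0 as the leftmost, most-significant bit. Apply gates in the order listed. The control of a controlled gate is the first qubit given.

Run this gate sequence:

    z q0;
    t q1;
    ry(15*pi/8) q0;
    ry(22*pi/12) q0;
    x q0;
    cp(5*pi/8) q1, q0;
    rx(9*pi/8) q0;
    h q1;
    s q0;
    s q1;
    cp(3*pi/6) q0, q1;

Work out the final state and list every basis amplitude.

The resulting statevector has amplitude -cos(pi/16)*cos(7*pi/16)/4 + sin(pi/16)*cos(7*pi/16)/4 + sqrt(3)*sin(pi/16)*cos(7*pi/16)/4 + sqrt(3)*cos(pi/16)*cos(7*pi/16)/4 - sqrt(3)*I*sin(7*pi/16)*cos(pi/16)/4 - I*sin(7*pi/16)*cos(pi/16)/4 - I*sin(pi/16)*sin(7*pi/16)/4 + sqrt(3)*I*sin(pi/16)*sin(7*pi/16)/4 on |00>, -sqrt(3)*sin(pi/16)*sin(7*pi/16)/4 + sin(pi/16)*sin(7*pi/16)/4 + sin(7*pi/16)*cos(pi/16)/4 + sqrt(3)*sin(7*pi/16)*cos(pi/16)/4 - I*cos(pi/16)*cos(7*pi/16)/4 + I*sin(pi/16)*cos(7*pi/16)/4 + sqrt(3)*I*sin(pi/16)*cos(7*pi/16)/4 + sqrt(3)*I*cos(pi/16)*cos(7*pi/16)/4 on |01>, -sqrt(3)*sin(7*pi/16)*cos(pi/16)/4 - sqrt(3)*sin(pi/16)*sin(7*pi/16)/4 - sin(pi/16)*sin(7*pi/16)/4 + sin(7*pi/16)*cos(pi/16)/4 - sqrt(3)*I*cos(pi/16)*cos(7*pi/16)/4 - I*cos(pi/16)*cos(7*pi/16)/4 - I*sin(pi/16)*cos(7*pi/16)/4 + sqrt(3)*I*sin(pi/16)*cos(7*pi/16)/4 on |10>, -sin(7*pi/16)*cos(pi/16)/4 + sin(pi/16)*sin(7*pi/16)/4 + sqrt(3)*sin(pi/16)*sin(7*pi/16)/4 + sqrt(3)*sin(7*pi/16)*cos(pi/16)/4 - sqrt(3)*I*sin(pi/16)*cos(7*pi/16)/4 + I*sin(pi/16)*cos(7*pi/16)/4 + I*cos(pi/16)*cos(7*pi/16)/4 + sqrt(3)*I*cos(pi/16)*cos(7*pi/16)/4 on |11>.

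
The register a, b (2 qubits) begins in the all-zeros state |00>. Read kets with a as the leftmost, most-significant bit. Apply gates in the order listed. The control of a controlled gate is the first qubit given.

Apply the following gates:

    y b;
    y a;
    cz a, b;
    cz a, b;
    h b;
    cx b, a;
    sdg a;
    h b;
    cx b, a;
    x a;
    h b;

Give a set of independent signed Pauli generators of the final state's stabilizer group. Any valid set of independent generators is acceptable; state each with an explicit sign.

One valid set of independent stabilizer generators is -YI, -IY (any independent generating set of the same group is equally correct).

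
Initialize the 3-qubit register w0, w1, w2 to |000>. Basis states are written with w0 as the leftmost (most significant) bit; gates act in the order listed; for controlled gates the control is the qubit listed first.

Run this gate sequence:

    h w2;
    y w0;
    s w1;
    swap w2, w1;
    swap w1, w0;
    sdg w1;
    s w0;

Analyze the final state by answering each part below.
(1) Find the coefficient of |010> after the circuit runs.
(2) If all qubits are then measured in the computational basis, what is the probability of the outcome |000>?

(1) The final state's coefficient on |010> equals sqrt(2)/2.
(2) Outcome |000> occurs with probability 0.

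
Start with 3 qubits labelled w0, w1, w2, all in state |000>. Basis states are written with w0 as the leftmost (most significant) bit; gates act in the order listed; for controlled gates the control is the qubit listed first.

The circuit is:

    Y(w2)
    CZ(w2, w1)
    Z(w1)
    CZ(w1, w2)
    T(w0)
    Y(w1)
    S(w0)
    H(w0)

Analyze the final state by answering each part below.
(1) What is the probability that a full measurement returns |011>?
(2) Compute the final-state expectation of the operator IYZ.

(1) Outcome |011> occurs with probability 1/2.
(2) The observable IYZ averages to 0.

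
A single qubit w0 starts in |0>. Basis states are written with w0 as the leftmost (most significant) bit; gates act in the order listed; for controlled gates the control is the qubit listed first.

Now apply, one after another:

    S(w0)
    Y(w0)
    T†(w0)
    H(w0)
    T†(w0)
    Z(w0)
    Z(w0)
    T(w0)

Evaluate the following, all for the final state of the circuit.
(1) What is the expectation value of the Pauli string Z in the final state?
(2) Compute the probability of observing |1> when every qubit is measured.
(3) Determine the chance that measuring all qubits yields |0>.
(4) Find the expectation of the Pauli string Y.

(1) The expectation value of Z is 0. Key observation: steps 5-8 multiply out to the identity, so the circuit reduces to the remaining gates.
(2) A full measurement returns |1> with probability 1/2.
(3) A full measurement returns |0> with probability 1/2.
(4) In the final state, Y has expectation 0.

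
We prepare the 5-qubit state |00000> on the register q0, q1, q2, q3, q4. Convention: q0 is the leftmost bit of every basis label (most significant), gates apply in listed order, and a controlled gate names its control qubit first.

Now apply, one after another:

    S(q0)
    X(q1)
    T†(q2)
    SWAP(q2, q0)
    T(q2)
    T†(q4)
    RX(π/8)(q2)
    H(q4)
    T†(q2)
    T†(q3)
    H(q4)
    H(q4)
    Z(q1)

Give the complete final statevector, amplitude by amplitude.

After the circuit, the state carries amplitude -sqrt(2)*cos(pi/16)/2 on |01000>, -sqrt(2)*cos(pi/16)/2 on |01001>, sqrt(2)*exp(I*pi/4)*sin(pi/16)/2 on |01100>, sqrt(2)*exp(I*pi/4)*sin(pi/16)/2 on |01101>, and 0 on every other basis state.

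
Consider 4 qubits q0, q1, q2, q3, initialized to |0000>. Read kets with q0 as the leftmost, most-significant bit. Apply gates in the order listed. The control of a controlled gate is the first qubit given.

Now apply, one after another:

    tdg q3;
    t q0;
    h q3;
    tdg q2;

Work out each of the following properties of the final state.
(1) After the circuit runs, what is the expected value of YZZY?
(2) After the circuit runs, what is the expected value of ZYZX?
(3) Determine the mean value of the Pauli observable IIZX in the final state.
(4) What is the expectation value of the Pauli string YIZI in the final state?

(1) The observable YZZY averages to 0.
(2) The observable ZYZX averages to 0.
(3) The observable IIZX averages to 1.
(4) The expectation value of YIZI is 0.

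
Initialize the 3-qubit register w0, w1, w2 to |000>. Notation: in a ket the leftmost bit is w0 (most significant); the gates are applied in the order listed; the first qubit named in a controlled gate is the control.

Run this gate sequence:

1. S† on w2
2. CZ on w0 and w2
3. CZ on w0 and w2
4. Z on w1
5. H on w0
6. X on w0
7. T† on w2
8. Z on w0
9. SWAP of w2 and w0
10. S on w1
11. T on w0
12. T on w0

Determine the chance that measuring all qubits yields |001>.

Outcome |001> occurs with probability 1/2.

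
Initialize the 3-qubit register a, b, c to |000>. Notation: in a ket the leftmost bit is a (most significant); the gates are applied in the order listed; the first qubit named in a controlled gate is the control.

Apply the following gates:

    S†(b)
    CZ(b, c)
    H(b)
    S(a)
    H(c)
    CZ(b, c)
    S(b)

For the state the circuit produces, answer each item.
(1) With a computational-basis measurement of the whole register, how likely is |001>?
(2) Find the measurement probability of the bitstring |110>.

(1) Outcome |001> occurs with probability 1/4.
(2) A full measurement returns |110> with probability 0.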